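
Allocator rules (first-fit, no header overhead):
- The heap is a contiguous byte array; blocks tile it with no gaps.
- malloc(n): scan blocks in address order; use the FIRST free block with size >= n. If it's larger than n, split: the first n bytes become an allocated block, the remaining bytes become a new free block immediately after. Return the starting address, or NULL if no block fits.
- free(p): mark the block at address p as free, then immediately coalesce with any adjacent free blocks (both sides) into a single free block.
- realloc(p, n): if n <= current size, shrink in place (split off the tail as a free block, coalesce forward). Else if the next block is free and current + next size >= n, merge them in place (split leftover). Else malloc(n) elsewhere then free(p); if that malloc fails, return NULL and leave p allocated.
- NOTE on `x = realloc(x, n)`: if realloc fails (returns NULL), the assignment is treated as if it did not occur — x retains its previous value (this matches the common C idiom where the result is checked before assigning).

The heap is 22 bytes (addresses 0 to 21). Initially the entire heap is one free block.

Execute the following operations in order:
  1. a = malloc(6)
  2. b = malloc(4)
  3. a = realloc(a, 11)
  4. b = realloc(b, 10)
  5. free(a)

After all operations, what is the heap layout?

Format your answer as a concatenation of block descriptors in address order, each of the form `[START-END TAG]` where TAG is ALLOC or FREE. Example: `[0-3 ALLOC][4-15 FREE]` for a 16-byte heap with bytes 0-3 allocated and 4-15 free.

Op 1: a = malloc(6) -> a = 0; heap: [0-5 ALLOC][6-21 FREE]
Op 2: b = malloc(4) -> b = 6; heap: [0-5 ALLOC][6-9 ALLOC][10-21 FREE]
Op 3: a = realloc(a, 11) -> a = 10; heap: [0-5 FREE][6-9 ALLOC][10-20 ALLOC][21-21 FREE]
Op 4: b = realloc(b, 10) -> NULL (b unchanged); heap: [0-5 FREE][6-9 ALLOC][10-20 ALLOC][21-21 FREE]
Op 5: free(a) -> (freed a); heap: [0-5 FREE][6-9 ALLOC][10-21 FREE]

Answer: [0-5 FREE][6-9 ALLOC][10-21 FREE]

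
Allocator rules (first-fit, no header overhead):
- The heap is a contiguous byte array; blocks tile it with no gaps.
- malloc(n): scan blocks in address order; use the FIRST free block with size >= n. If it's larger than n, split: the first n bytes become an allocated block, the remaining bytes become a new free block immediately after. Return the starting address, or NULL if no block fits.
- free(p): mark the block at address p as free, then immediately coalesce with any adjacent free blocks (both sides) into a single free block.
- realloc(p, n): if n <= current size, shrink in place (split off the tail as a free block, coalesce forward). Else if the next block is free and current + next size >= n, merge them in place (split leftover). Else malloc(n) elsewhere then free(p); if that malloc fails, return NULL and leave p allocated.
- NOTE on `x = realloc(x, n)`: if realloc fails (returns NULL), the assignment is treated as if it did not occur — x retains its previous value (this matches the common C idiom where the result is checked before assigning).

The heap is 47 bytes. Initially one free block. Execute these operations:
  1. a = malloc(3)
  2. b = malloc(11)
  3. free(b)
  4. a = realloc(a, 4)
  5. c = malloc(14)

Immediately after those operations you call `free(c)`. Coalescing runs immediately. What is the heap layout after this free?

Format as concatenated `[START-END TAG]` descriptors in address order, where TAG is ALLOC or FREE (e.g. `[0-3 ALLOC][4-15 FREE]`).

Op 1: a = malloc(3) -> a = 0; heap: [0-2 ALLOC][3-46 FREE]
Op 2: b = malloc(11) -> b = 3; heap: [0-2 ALLOC][3-13 ALLOC][14-46 FREE]
Op 3: free(b) -> (freed b); heap: [0-2 ALLOC][3-46 FREE]
Op 4: a = realloc(a, 4) -> a = 0; heap: [0-3 ALLOC][4-46 FREE]
Op 5: c = malloc(14) -> c = 4; heap: [0-3 ALLOC][4-17 ALLOC][18-46 FREE]
free(c): c = 4 -> block [4-17 ALLOC]; mark free, coalesce with adjacent free neighbors -> [0-3 ALLOC][4-46 FREE]

Answer: [0-3 ALLOC][4-46 FREE]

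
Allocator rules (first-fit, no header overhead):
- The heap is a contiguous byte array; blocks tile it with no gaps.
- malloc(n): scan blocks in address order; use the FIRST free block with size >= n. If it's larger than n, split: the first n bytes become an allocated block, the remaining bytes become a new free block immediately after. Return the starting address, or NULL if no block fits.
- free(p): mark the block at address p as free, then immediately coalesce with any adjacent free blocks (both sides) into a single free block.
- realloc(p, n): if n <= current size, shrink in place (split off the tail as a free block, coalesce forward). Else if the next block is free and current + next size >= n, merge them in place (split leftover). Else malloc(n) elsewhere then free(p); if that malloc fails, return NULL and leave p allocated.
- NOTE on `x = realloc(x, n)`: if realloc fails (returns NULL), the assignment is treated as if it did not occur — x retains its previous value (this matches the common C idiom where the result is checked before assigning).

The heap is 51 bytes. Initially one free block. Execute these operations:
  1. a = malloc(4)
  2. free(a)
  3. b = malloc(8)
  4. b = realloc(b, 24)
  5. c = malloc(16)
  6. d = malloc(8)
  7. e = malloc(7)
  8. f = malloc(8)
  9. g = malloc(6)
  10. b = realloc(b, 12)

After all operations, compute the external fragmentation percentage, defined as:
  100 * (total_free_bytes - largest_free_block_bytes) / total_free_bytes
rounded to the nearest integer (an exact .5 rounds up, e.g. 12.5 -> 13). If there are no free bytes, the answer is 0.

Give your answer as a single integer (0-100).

Answer: 20

Derivation:
Op 1: a = malloc(4) -> a = 0; heap: [0-3 ALLOC][4-50 FREE]
Op 2: free(a) -> (freed a); heap: [0-50 FREE]
Op 3: b = malloc(8) -> b = 0; heap: [0-7 ALLOC][8-50 FREE]
Op 4: b = realloc(b, 24) -> b = 0; heap: [0-23 ALLOC][24-50 FREE]
Op 5: c = malloc(16) -> c = 24; heap: [0-23 ALLOC][24-39 ALLOC][40-50 FREE]
Op 6: d = malloc(8) -> d = 40; heap: [0-23 ALLOC][24-39 ALLOC][40-47 ALLOC][48-50 FREE]
Op 7: e = malloc(7) -> e = NULL; heap: [0-23 ALLOC][24-39 ALLOC][40-47 ALLOC][48-50 FREE]
Op 8: f = malloc(8) -> f = NULL; heap: [0-23 ALLOC][24-39 ALLOC][40-47 ALLOC][48-50 FREE]
Op 9: g = malloc(6) -> g = NULL; heap: [0-23 ALLOC][24-39 ALLOC][40-47 ALLOC][48-50 FREE]
Op 10: b = realloc(b, 12) -> b = 0; heap: [0-11 ALLOC][12-23 FREE][24-39 ALLOC][40-47 ALLOC][48-50 FREE]
Free blocks: [12 3] total_free=15 largest=12 -> 100*(15-12)/15 = 300/15 = 20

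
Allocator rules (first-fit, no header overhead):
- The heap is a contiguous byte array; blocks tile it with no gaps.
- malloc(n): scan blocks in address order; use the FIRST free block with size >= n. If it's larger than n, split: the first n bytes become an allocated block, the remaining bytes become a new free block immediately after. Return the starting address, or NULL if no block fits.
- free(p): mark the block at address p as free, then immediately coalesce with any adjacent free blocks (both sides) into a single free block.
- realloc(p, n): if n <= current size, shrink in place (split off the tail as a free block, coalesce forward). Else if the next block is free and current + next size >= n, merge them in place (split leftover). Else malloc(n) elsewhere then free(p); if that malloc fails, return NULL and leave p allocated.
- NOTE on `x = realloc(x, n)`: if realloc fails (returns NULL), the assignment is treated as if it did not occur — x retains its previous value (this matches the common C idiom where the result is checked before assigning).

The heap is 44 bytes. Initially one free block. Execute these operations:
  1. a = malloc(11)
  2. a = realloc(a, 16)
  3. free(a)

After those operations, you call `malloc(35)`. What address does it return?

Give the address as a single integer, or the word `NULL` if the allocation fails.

Op 1: a = malloc(11) -> a = 0; heap: [0-10 ALLOC][11-43 FREE]
Op 2: a = realloc(a, 16) -> a = 0; heap: [0-15 ALLOC][16-43 FREE]
Op 3: free(a) -> (freed a); heap: [0-43 FREE]
malloc(35): first-fit scan over [0-43 FREE] -> 0

Answer: 0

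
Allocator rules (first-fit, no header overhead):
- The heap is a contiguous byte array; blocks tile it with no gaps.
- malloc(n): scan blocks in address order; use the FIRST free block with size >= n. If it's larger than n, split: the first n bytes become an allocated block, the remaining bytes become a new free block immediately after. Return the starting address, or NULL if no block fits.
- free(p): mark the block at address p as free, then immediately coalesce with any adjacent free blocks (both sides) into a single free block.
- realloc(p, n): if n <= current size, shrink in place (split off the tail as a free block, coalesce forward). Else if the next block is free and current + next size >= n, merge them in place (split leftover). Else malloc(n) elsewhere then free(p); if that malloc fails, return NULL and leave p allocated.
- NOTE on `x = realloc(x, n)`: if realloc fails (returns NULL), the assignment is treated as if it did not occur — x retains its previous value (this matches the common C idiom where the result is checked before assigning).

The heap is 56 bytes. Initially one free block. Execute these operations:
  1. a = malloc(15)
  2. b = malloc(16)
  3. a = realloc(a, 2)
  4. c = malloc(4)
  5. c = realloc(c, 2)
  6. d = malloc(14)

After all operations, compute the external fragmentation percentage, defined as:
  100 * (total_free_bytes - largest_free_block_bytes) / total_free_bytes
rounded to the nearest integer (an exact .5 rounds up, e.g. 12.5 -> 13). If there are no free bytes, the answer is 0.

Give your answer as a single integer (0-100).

Answer: 50

Derivation:
Op 1: a = malloc(15) -> a = 0; heap: [0-14 ALLOC][15-55 FREE]
Op 2: b = malloc(16) -> b = 15; heap: [0-14 ALLOC][15-30 ALLOC][31-55 FREE]
Op 3: a = realloc(a, 2) -> a = 0; heap: [0-1 ALLOC][2-14 FREE][15-30 ALLOC][31-55 FREE]
Op 4: c = malloc(4) -> c = 2; heap: [0-1 ALLOC][2-5 ALLOC][6-14 FREE][15-30 ALLOC][31-55 FREE]
Op 5: c = realloc(c, 2) -> c = 2; heap: [0-1 ALLOC][2-3 ALLOC][4-14 FREE][15-30 ALLOC][31-55 FREE]
Op 6: d = malloc(14) -> d = 31; heap: [0-1 ALLOC][2-3 ALLOC][4-14 FREE][15-30 ALLOC][31-44 ALLOC][45-55 FREE]
Free blocks: [11 11] total_free=22 largest=11 -> 100*(22-11)/22 = 1100/22 = 50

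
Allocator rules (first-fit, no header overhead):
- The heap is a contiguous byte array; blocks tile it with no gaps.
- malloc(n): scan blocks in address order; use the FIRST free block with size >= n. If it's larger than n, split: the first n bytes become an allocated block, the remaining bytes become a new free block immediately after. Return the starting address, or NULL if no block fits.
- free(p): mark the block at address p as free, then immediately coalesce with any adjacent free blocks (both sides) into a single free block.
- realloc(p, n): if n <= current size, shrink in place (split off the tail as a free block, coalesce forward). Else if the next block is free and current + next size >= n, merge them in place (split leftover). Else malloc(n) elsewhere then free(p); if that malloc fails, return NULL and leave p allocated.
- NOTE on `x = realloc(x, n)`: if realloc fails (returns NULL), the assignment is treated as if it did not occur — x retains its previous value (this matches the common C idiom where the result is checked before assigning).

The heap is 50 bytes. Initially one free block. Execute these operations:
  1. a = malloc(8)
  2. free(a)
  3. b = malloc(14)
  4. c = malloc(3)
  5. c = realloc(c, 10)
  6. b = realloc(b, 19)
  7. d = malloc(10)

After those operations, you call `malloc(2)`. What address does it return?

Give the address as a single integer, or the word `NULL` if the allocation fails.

Op 1: a = malloc(8) -> a = 0; heap: [0-7 ALLOC][8-49 FREE]
Op 2: free(a) -> (freed a); heap: [0-49 FREE]
Op 3: b = malloc(14) -> b = 0; heap: [0-13 ALLOC][14-49 FREE]
Op 4: c = malloc(3) -> c = 14; heap: [0-13 ALLOC][14-16 ALLOC][17-49 FREE]
Op 5: c = realloc(c, 10) -> c = 14; heap: [0-13 ALLOC][14-23 ALLOC][24-49 FREE]
Op 6: b = realloc(b, 19) -> b = 24; heap: [0-13 FREE][14-23 ALLOC][24-42 ALLOC][43-49 FREE]
Op 7: d = malloc(10) -> d = 0; heap: [0-9 ALLOC][10-13 FREE][14-23 ALLOC][24-42 ALLOC][43-49 FREE]
malloc(2): first-fit scan over [0-9 ALLOC][10-13 FREE][14-23 ALLOC][24-42 ALLOC][43-49 FREE] -> 10

Answer: 10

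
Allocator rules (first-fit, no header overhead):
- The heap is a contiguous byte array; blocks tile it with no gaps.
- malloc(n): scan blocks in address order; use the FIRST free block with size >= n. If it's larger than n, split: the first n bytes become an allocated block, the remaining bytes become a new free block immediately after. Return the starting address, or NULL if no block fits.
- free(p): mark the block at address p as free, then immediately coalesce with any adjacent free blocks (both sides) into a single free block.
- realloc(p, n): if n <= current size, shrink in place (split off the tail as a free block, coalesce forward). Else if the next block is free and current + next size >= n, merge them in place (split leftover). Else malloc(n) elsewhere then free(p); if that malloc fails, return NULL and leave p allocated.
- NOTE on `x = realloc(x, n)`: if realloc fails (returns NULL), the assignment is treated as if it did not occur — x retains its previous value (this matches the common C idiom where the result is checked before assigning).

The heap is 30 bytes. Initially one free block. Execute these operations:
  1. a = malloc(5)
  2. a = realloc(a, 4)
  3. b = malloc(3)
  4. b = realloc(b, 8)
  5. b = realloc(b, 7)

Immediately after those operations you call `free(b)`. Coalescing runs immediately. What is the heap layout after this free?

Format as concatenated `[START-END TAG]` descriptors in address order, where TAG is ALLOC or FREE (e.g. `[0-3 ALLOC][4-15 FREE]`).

Op 1: a = malloc(5) -> a = 0; heap: [0-4 ALLOC][5-29 FREE]
Op 2: a = realloc(a, 4) -> a = 0; heap: [0-3 ALLOC][4-29 FREE]
Op 3: b = malloc(3) -> b = 4; heap: [0-3 ALLOC][4-6 ALLOC][7-29 FREE]
Op 4: b = realloc(b, 8) -> b = 4; heap: [0-3 ALLOC][4-11 ALLOC][12-29 FREE]
Op 5: b = realloc(b, 7) -> b = 4; heap: [0-3 ALLOC][4-10 ALLOC][11-29 FREE]
free(b): b = 4 -> block [4-10 ALLOC]; mark free, coalesce with adjacent free neighbors -> [0-3 ALLOC][4-29 FREE]

Answer: [0-3 ALLOC][4-29 FREE]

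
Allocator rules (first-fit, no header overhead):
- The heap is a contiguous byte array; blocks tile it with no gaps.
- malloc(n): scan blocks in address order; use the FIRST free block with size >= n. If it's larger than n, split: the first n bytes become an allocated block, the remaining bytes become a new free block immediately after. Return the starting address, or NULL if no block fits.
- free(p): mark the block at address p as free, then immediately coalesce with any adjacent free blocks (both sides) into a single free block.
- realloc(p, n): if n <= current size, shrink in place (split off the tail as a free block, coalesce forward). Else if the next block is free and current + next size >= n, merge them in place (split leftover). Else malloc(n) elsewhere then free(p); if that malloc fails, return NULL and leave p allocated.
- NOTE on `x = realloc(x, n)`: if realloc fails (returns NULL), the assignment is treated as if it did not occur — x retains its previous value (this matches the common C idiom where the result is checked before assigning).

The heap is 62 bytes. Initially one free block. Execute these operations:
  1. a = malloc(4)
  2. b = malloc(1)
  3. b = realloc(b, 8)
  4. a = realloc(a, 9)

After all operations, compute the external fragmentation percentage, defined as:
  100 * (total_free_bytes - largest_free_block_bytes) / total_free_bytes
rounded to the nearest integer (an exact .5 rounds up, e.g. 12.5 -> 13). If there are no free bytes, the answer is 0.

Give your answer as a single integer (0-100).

Op 1: a = malloc(4) -> a = 0; heap: [0-3 ALLOC][4-61 FREE]
Op 2: b = malloc(1) -> b = 4; heap: [0-3 ALLOC][4-4 ALLOC][5-61 FREE]
Op 3: b = realloc(b, 8) -> b = 4; heap: [0-3 ALLOC][4-11 ALLOC][12-61 FREE]
Op 4: a = realloc(a, 9) -> a = 12; heap: [0-3 FREE][4-11 ALLOC][12-20 ALLOC][21-61 FREE]
Free blocks: [4 41] total_free=45 largest=41 -> 100*(45-41)/45 = 400/45 ≈ 8.889 -> rounds to 9

Answer: 9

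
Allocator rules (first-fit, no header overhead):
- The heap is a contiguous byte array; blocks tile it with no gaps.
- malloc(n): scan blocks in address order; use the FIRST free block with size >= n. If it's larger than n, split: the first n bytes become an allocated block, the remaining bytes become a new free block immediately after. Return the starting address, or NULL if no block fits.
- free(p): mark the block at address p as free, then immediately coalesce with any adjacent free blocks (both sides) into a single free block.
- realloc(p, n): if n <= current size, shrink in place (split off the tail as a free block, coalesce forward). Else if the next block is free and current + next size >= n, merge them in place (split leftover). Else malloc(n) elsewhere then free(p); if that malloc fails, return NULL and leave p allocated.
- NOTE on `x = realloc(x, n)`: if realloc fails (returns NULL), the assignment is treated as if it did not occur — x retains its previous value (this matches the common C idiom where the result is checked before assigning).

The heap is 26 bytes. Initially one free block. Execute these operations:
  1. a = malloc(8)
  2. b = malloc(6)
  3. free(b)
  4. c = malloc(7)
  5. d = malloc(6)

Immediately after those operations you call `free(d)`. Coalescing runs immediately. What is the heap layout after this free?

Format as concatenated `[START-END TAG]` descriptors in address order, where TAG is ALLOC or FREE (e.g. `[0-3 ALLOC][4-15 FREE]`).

Op 1: a = malloc(8) -> a = 0; heap: [0-7 ALLOC][8-25 FREE]
Op 2: b = malloc(6) -> b = 8; heap: [0-7 ALLOC][8-13 ALLOC][14-25 FREE]
Op 3: free(b) -> (freed b); heap: [0-7 ALLOC][8-25 FREE]
Op 4: c = malloc(7) -> c = 8; heap: [0-7 ALLOC][8-14 ALLOC][15-25 FREE]
Op 5: d = malloc(6) -> d = 15; heap: [0-7 ALLOC][8-14 ALLOC][15-20 ALLOC][21-25 FREE]
free(d): d = 15 -> block [15-20 ALLOC]; mark free, coalesce with adjacent free neighbors -> [0-7 ALLOC][8-14 ALLOC][15-25 FREE]

Answer: [0-7 ALLOC][8-14 ALLOC][15-25 FREE]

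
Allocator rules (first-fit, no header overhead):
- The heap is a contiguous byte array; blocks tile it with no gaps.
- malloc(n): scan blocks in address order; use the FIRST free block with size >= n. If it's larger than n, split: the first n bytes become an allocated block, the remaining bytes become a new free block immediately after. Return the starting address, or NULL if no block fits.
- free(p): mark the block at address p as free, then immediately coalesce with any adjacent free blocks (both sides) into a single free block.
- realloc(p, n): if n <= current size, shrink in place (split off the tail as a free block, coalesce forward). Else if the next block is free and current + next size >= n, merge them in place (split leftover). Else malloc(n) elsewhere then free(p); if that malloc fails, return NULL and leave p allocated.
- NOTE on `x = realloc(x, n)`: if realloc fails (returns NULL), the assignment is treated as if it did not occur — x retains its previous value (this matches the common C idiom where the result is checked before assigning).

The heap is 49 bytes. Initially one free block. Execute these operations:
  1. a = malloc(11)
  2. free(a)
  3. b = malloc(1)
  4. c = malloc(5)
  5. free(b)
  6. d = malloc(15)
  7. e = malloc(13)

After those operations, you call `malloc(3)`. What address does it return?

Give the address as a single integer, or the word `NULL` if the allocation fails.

Answer: 34

Derivation:
Op 1: a = malloc(11) -> a = 0; heap: [0-10 ALLOC][11-48 FREE]
Op 2: free(a) -> (freed a); heap: [0-48 FREE]
Op 3: b = malloc(1) -> b = 0; heap: [0-0 ALLOC][1-48 FREE]
Op 4: c = malloc(5) -> c = 1; heap: [0-0 ALLOC][1-5 ALLOC][6-48 FREE]
Op 5: free(b) -> (freed b); heap: [0-0 FREE][1-5 ALLOC][6-48 FREE]
Op 6: d = malloc(15) -> d = 6; heap: [0-0 FREE][1-5 ALLOC][6-20 ALLOC][21-48 FREE]
Op 7: e = malloc(13) -> e = 21; heap: [0-0 FREE][1-5 ALLOC][6-20 ALLOC][21-33 ALLOC][34-48 FREE]
malloc(3): first-fit scan over [0-0 FREE][1-5 ALLOC][6-20 ALLOC][21-33 ALLOC][34-48 FREE] -> 34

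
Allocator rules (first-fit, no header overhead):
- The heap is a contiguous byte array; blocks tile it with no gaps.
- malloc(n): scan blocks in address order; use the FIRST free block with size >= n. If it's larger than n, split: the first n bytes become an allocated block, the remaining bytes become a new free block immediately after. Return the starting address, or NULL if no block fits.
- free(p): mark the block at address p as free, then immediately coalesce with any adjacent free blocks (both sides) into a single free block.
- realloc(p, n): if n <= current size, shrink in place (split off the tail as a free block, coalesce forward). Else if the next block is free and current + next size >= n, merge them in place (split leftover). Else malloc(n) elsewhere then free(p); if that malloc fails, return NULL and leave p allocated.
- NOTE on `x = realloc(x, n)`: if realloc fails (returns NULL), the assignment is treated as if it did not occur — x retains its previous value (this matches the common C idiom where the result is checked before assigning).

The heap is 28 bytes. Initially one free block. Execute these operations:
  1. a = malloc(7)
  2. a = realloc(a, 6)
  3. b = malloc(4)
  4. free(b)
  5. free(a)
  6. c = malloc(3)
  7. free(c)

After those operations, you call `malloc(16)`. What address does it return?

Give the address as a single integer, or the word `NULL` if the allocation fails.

Op 1: a = malloc(7) -> a = 0; heap: [0-6 ALLOC][7-27 FREE]
Op 2: a = realloc(a, 6) -> a = 0; heap: [0-5 ALLOC][6-27 FREE]
Op 3: b = malloc(4) -> b = 6; heap: [0-5 ALLOC][6-9 ALLOC][10-27 FREE]
Op 4: free(b) -> (freed b); heap: [0-5 ALLOC][6-27 FREE]
Op 5: free(a) -> (freed a); heap: [0-27 FREE]
Op 6: c = malloc(3) -> c = 0; heap: [0-2 ALLOC][3-27 FREE]
Op 7: free(c) -> (freed c); heap: [0-27 FREE]
malloc(16): first-fit scan over [0-27 FREE] -> 0

Answer: 0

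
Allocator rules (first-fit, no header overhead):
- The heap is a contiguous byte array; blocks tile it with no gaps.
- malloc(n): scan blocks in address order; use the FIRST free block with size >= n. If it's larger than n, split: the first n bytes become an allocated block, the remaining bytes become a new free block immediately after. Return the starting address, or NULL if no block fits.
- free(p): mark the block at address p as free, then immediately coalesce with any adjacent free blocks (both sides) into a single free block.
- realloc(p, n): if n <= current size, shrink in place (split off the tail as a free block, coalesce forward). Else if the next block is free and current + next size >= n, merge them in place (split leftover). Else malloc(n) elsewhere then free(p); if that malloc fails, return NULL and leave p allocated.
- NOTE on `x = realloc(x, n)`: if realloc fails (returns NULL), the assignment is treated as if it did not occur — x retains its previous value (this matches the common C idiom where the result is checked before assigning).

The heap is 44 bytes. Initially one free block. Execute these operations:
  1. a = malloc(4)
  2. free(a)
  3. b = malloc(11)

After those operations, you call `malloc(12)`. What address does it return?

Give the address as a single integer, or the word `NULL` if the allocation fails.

Op 1: a = malloc(4) -> a = 0; heap: [0-3 ALLOC][4-43 FREE]
Op 2: free(a) -> (freed a); heap: [0-43 FREE]
Op 3: b = malloc(11) -> b = 0; heap: [0-10 ALLOC][11-43 FREE]
malloc(12): first-fit scan over [0-10 ALLOC][11-43 FREE] -> 11

Answer: 11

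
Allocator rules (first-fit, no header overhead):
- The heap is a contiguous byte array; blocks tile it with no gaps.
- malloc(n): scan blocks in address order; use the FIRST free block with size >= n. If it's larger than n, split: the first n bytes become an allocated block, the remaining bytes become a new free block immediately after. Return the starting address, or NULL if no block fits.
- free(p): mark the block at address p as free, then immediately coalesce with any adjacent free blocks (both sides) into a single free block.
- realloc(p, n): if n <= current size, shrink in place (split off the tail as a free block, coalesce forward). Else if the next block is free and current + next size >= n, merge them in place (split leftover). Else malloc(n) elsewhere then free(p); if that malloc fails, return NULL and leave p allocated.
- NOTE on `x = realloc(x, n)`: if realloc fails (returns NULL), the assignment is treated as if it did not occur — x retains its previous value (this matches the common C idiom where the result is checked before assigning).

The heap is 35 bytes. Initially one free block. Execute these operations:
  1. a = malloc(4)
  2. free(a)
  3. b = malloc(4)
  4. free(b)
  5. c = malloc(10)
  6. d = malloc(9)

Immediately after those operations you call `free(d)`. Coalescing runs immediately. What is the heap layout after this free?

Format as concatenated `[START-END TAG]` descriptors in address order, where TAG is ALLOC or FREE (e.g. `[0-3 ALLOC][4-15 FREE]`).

Answer: [0-9 ALLOC][10-34 FREE]

Derivation:
Op 1: a = malloc(4) -> a = 0; heap: [0-3 ALLOC][4-34 FREE]
Op 2: free(a) -> (freed a); heap: [0-34 FREE]
Op 3: b = malloc(4) -> b = 0; heap: [0-3 ALLOC][4-34 FREE]
Op 4: free(b) -> (freed b); heap: [0-34 FREE]
Op 5: c = malloc(10) -> c = 0; heap: [0-9 ALLOC][10-34 FREE]
Op 6: d = malloc(9) -> d = 10; heap: [0-9 ALLOC][10-18 ALLOC][19-34 FREE]
free(d): d = 10 -> block [10-18 ALLOC]; mark free, coalesce with adjacent free neighbors -> [0-9 ALLOC][10-34 FREE]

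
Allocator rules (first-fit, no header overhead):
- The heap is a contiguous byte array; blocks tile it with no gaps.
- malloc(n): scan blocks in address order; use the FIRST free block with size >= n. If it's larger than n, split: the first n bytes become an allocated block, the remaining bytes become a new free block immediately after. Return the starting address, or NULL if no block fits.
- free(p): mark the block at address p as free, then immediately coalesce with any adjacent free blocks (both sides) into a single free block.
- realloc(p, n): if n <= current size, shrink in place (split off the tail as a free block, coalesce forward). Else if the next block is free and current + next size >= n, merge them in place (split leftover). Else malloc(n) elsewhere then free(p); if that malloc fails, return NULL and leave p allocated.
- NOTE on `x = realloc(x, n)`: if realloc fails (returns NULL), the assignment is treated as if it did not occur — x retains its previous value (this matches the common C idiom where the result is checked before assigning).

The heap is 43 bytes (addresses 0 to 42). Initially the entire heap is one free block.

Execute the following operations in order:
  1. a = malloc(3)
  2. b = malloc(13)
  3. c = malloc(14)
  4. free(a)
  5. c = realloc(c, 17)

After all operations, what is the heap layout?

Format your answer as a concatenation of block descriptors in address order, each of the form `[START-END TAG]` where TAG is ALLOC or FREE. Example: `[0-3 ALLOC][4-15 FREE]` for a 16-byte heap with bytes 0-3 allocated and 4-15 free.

Op 1: a = malloc(3) -> a = 0; heap: [0-2 ALLOC][3-42 FREE]
Op 2: b = malloc(13) -> b = 3; heap: [0-2 ALLOC][3-15 ALLOC][16-42 FREE]
Op 3: c = malloc(14) -> c = 16; heap: [0-2 ALLOC][3-15 ALLOC][16-29 ALLOC][30-42 FREE]
Op 4: free(a) -> (freed a); heap: [0-2 FREE][3-15 ALLOC][16-29 ALLOC][30-42 FREE]
Op 5: c = realloc(c, 17) -> c = 16; heap: [0-2 FREE][3-15 ALLOC][16-32 ALLOC][33-42 FREE]

Answer: [0-2 FREE][3-15 ALLOC][16-32 ALLOC][33-42 FREE]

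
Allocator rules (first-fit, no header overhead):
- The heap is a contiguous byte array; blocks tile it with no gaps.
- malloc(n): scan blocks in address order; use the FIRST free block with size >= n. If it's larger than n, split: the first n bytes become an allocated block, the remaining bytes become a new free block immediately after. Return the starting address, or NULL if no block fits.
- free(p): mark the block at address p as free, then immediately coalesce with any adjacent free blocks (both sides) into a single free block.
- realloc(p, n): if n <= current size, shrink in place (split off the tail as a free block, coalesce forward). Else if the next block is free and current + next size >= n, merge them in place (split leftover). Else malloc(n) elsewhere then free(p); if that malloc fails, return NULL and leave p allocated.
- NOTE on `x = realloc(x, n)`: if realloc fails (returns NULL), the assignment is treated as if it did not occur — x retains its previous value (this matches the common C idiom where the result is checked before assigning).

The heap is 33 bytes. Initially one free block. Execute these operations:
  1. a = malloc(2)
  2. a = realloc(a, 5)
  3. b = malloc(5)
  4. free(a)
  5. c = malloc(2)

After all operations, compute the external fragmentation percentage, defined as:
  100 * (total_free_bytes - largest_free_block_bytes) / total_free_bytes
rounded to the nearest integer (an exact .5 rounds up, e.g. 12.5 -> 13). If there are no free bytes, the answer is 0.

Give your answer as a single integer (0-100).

Op 1: a = malloc(2) -> a = 0; heap: [0-1 ALLOC][2-32 FREE]
Op 2: a = realloc(a, 5) -> a = 0; heap: [0-4 ALLOC][5-32 FREE]
Op 3: b = malloc(5) -> b = 5; heap: [0-4 ALLOC][5-9 ALLOC][10-32 FREE]
Op 4: free(a) -> (freed a); heap: [0-4 FREE][5-9 ALLOC][10-32 FREE]
Op 5: c = malloc(2) -> c = 0; heap: [0-1 ALLOC][2-4 FREE][5-9 ALLOC][10-32 FREE]
Free blocks: [3 23] total_free=26 largest=23 -> 100*(26-23)/26 = 300/26 ≈ 11.538 -> rounds to 12

Answer: 12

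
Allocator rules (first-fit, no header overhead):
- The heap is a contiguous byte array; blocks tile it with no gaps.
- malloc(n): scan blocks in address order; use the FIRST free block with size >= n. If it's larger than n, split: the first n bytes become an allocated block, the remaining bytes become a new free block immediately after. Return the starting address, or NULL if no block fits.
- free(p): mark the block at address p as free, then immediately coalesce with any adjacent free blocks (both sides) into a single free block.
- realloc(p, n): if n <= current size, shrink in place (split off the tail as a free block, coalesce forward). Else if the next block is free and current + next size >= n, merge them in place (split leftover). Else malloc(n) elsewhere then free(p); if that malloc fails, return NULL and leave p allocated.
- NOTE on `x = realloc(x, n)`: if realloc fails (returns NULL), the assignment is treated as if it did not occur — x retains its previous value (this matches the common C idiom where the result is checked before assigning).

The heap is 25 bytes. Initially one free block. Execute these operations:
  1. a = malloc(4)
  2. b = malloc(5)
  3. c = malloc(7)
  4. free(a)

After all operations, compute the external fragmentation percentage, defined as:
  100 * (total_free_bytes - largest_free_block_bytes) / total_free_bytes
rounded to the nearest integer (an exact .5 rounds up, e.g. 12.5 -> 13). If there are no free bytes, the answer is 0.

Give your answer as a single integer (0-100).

Answer: 31

Derivation:
Op 1: a = malloc(4) -> a = 0; heap: [0-3 ALLOC][4-24 FREE]
Op 2: b = malloc(5) -> b = 4; heap: [0-3 ALLOC][4-8 ALLOC][9-24 FREE]
Op 3: c = malloc(7) -> c = 9; heap: [0-3 ALLOC][4-8 ALLOC][9-15 ALLOC][16-24 FREE]
Op 4: free(a) -> (freed a); heap: [0-3 FREE][4-8 ALLOC][9-15 ALLOC][16-24 FREE]
Free blocks: [4 9] total_free=13 largest=9 -> 100*(13-9)/13 = 400/13 ≈ 30.769 -> rounds to 31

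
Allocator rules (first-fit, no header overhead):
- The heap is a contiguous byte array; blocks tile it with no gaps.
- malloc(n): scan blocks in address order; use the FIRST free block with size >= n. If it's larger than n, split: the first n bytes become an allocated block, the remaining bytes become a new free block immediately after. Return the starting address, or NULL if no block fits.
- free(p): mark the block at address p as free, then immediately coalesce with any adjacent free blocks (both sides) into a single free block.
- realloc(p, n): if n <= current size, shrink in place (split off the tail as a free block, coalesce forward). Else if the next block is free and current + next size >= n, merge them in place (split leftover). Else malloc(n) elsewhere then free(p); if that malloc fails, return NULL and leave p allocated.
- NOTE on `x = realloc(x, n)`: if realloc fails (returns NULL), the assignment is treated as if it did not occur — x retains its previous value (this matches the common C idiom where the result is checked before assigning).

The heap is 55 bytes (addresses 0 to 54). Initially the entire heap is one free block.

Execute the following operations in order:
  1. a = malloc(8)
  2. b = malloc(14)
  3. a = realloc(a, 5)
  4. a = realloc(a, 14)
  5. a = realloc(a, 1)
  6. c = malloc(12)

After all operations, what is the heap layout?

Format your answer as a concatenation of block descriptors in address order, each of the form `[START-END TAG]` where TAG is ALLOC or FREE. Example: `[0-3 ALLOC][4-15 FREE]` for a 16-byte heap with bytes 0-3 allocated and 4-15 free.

Op 1: a = malloc(8) -> a = 0; heap: [0-7 ALLOC][8-54 FREE]
Op 2: b = malloc(14) -> b = 8; heap: [0-7 ALLOC][8-21 ALLOC][22-54 FREE]
Op 3: a = realloc(a, 5) -> a = 0; heap: [0-4 ALLOC][5-7 FREE][8-21 ALLOC][22-54 FREE]
Op 4: a = realloc(a, 14) -> a = 22; heap: [0-7 FREE][8-21 ALLOC][22-35 ALLOC][36-54 FREE]
Op 5: a = realloc(a, 1) -> a = 22; heap: [0-7 FREE][8-21 ALLOC][22-22 ALLOC][23-54 FREE]
Op 6: c = malloc(12) -> c = 23; heap: [0-7 FREE][8-21 ALLOC][22-22 ALLOC][23-34 ALLOC][35-54 FREE]

Answer: [0-7 FREE][8-21 ALLOC][22-22 ALLOC][23-34 ALLOC][35-54 FREE]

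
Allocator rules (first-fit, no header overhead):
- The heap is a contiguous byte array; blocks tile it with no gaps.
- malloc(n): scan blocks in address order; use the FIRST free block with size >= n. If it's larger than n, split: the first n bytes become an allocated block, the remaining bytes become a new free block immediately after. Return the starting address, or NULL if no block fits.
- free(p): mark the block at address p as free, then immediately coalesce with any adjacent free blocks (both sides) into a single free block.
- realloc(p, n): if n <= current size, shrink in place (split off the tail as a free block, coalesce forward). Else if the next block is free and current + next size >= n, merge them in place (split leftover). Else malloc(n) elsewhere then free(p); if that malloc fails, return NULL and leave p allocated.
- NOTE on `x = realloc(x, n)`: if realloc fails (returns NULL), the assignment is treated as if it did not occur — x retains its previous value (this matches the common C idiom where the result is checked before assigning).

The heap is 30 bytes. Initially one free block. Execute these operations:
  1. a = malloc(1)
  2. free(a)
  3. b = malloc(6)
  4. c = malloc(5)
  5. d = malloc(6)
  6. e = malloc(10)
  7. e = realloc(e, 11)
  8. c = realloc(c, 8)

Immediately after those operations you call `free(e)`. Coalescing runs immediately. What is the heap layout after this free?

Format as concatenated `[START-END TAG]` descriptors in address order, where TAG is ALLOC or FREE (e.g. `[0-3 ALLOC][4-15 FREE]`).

Answer: [0-5 ALLOC][6-10 ALLOC][11-16 ALLOC][17-29 FREE]

Derivation:
Op 1: a = malloc(1) -> a = 0; heap: [0-0 ALLOC][1-29 FREE]
Op 2: free(a) -> (freed a); heap: [0-29 FREE]
Op 3: b = malloc(6) -> b = 0; heap: [0-5 ALLOC][6-29 FREE]
Op 4: c = malloc(5) -> c = 6; heap: [0-5 ALLOC][6-10 ALLOC][11-29 FREE]
Op 5: d = malloc(6) -> d = 11; heap: [0-5 ALLOC][6-10 ALLOC][11-16 ALLOC][17-29 FREE]
Op 6: e = malloc(10) -> e = 17; heap: [0-5 ALLOC][6-10 ALLOC][11-16 ALLOC][17-26 ALLOC][27-29 FREE]
Op 7: e = realloc(e, 11) -> e = 17; heap: [0-5 ALLOC][6-10 ALLOC][11-16 ALLOC][17-27 ALLOC][28-29 FREE]
Op 8: c = realloc(c, 8) -> NULL (c unchanged); heap: [0-5 ALLOC][6-10 ALLOC][11-16 ALLOC][17-27 ALLOC][28-29 FREE]
free(e): e = 17 -> block [17-27 ALLOC]; mark free, coalesce with adjacent free neighbors -> [0-5 ALLOC][6-10 ALLOC][11-16 ALLOC][17-29 FREE]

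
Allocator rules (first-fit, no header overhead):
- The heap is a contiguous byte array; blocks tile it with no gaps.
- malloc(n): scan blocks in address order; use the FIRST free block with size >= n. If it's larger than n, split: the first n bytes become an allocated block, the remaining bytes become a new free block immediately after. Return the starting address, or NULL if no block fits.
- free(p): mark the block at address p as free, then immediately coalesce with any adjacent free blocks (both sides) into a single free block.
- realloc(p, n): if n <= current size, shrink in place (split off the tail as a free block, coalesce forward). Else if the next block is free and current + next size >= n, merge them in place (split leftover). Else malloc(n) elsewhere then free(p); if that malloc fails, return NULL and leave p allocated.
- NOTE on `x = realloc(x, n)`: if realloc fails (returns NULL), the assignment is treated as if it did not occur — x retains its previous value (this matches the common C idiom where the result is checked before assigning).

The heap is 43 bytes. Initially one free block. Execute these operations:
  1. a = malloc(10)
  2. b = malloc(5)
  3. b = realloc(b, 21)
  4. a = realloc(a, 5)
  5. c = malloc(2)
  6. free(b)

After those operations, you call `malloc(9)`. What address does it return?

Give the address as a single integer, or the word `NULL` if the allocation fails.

Op 1: a = malloc(10) -> a = 0; heap: [0-9 ALLOC][10-42 FREE]
Op 2: b = malloc(5) -> b = 10; heap: [0-9 ALLOC][10-14 ALLOC][15-42 FREE]
Op 3: b = realloc(b, 21) -> b = 10; heap: [0-9 ALLOC][10-30 ALLOC][31-42 FREE]
Op 4: a = realloc(a, 5) -> a = 0; heap: [0-4 ALLOC][5-9 FREE][10-30 ALLOC][31-42 FREE]
Op 5: c = malloc(2) -> c = 5; heap: [0-4 ALLOC][5-6 ALLOC][7-9 FREE][10-30 ALLOC][31-42 FREE]
Op 6: free(b) -> (freed b); heap: [0-4 ALLOC][5-6 ALLOC][7-42 FREE]
malloc(9): first-fit scan over [0-4 ALLOC][5-6 ALLOC][7-42 FREE] -> 7

Answer: 7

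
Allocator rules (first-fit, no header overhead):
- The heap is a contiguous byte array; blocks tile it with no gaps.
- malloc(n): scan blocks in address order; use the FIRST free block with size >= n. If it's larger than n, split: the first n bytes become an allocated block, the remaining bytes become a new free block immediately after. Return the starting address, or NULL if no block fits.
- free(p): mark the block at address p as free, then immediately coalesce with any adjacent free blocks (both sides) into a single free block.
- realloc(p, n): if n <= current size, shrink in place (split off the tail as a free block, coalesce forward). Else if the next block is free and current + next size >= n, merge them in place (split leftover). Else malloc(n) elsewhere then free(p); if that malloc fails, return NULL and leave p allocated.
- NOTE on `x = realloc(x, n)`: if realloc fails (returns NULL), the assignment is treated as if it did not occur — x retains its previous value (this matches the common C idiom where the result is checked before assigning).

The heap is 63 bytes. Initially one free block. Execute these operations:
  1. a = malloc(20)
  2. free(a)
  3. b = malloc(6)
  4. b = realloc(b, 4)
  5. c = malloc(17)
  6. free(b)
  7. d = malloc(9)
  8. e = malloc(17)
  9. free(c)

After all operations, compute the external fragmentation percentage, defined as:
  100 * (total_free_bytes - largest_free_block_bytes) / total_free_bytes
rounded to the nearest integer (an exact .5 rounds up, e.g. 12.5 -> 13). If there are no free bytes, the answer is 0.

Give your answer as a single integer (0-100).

Answer: 43

Derivation:
Op 1: a = malloc(20) -> a = 0; heap: [0-19 ALLOC][20-62 FREE]
Op 2: free(a) -> (freed a); heap: [0-62 FREE]
Op 3: b = malloc(6) -> b = 0; heap: [0-5 ALLOC][6-62 FREE]
Op 4: b = realloc(b, 4) -> b = 0; heap: [0-3 ALLOC][4-62 FREE]
Op 5: c = malloc(17) -> c = 4; heap: [0-3 ALLOC][4-20 ALLOC][21-62 FREE]
Op 6: free(b) -> (freed b); heap: [0-3 FREE][4-20 ALLOC][21-62 FREE]
Op 7: d = malloc(9) -> d = 21; heap: [0-3 FREE][4-20 ALLOC][21-29 ALLOC][30-62 FREE]
Op 8: e = malloc(17) -> e = 30; heap: [0-3 FREE][4-20 ALLOC][21-29 ALLOC][30-46 ALLOC][47-62 FREE]
Op 9: free(c) -> (freed c); heap: [0-20 FREE][21-29 ALLOC][30-46 ALLOC][47-62 FREE]
Free blocks: [21 16] total_free=37 largest=21 -> 100*(37-21)/37 = 1600/37 ≈ 43.243 -> rounds to 43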